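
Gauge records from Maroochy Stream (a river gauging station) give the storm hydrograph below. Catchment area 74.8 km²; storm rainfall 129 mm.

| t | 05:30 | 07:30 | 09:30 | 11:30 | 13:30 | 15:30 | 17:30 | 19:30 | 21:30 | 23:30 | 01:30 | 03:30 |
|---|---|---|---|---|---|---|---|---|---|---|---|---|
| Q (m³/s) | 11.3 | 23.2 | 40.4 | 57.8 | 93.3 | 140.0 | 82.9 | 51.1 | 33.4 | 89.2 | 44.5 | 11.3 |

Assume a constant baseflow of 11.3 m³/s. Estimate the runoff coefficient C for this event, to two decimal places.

C ≈ 0.41

ΣQ_DR = 542.8 m³/s; V = ΣQ_DR·Δt = 3.908 × 10^6 m³.
Runoff depth d = V / A = 52.25 mm.
C = d / P = 52.25 / 129 = 0.41.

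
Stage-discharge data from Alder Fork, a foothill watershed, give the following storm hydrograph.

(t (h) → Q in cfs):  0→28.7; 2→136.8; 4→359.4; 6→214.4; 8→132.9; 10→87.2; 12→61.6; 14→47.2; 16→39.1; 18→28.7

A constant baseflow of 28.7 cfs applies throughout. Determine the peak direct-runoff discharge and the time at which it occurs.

Q_p = 330.7 cfs at t = 4 h

Subtracting baseflow gives direct-runoff ordinates: 0.0, 108.1, 330.7, 185.7, 104.2, 58.5, 32.9, 18.5, 10.4, 0.0 cfs.
The maximum is 330.7 cfs, occurring at the reading for t = 4 h.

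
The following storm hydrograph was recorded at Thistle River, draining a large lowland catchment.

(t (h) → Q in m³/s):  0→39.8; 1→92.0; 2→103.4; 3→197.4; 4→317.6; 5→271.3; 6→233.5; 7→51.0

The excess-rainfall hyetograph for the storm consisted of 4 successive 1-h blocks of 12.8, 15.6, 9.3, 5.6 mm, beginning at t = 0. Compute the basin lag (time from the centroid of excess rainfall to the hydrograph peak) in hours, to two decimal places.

t_L ≈ 2.32 h

Centroid of excess rainfall: t_c = Σ P_i·t̄_i / ΣP_i = 1.6778 h (block centres at 0.5, 1.5, 2.5, 3.5 h).
Hydrograph peak occurs at t = 4 h, so basin lag t_L = 4 − 1.6778 = 2.32 h.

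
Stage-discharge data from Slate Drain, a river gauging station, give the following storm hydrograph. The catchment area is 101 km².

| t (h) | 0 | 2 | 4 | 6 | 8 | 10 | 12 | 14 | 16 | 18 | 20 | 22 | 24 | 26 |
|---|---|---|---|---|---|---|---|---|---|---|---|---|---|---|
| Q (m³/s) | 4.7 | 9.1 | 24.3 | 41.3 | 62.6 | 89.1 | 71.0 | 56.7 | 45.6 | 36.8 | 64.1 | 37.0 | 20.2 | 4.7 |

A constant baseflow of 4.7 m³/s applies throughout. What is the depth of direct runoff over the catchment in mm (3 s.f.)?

d ≈ 35.7 mm

Direct runoff: 0.0, 4.4, 19.6, 36.6, 57.9, 84.4, 66.3, 52.0, 40.9, 32.1, 59.4, 32.3, 15.5, 0.0 m³/s; ΣQ_DR = 501.4 m³/s.
V = ΣQ_DR · Δt = 501.4 × 7200 s = 3.610 × 10^6 m³.
Over A = 101 km², depth = V / A = 35.7 mm.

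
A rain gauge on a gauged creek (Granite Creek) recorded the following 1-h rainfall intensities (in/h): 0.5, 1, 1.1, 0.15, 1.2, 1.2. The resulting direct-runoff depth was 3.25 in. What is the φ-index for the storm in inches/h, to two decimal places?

φ ≈ 0.35 in/h

Only the 5 blocks with intensity above φ contribute runoff: 0.5, 1, 1.1, 1.2, 1.2 in/h.
Σ(I−φ)·Δt = d  ⇒  (0.5+1+1.1+1.2+1.2 − 5φ)·1 = 3.25
φ = (5.000 − 3.25/1) / 5 = 0.35 in/h.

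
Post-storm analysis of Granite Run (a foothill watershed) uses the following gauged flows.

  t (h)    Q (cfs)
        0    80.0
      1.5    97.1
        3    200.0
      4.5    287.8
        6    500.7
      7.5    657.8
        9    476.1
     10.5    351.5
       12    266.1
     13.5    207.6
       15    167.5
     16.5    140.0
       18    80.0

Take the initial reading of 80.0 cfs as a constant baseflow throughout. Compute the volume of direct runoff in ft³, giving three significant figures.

Direct-runoff ordinates (Q − Q_b): 0.0, 17.1, 120.0, 207.8, 420.7, 577.8, 396.1, 271.5, 186.1, 127.6, 87.5, 60.0, 0.0 cfs.
ΣQ_DR = 2472 cfs.
With Δt = 1.5 h = 5400 s, V = ΣQ_DR · Δt = 2472 × 5400 = 1.33 × 10^7 ft³.

V ≈ 1.33 × 10^7 ft³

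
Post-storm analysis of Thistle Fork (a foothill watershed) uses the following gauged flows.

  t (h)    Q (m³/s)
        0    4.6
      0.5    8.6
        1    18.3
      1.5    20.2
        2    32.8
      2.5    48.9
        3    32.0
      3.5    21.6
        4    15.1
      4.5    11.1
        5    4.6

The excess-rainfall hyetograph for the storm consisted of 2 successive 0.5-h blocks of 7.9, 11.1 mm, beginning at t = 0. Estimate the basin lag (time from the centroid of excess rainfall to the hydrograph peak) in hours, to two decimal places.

Centroid of excess rainfall: t_c = Σ P_i·t̄_i / ΣP_i = 0.5421 h (block centres at 0.25, 0.75 h).
Hydrograph peak occurs at t = 2.5 h, so basin lag t_L = 2.5 − 0.5421 = 1.96 h.

t_L ≈ 1.96 h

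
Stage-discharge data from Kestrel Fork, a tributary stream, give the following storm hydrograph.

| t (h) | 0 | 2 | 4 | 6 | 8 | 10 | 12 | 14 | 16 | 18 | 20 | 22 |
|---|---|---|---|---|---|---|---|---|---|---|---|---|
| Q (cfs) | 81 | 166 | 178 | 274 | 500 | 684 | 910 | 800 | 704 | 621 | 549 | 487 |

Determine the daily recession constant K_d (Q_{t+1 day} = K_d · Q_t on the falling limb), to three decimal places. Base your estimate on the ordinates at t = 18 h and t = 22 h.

Between t = 18 h and t = 22 h the flow falls from 621 to 487 cfs over 2×2 h = 4 h.
Per-interval ratio K = (487/621)^(1/2) = 0.8856; K_d = K^(24/2) = 0.233.

K_d ≈ 0.233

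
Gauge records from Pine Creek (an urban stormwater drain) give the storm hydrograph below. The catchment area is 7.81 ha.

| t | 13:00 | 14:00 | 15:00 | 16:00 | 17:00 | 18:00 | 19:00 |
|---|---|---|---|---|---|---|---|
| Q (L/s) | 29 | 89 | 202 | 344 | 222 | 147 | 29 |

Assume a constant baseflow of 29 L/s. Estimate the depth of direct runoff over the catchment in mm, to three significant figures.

Direct runoff: 0.0, 60.0, 173.0, 315.0, 193.0, 118.0, 0.0 L/s; ΣQ_DR = 859.0 L/s.
V = ΣQ_DR · Δt = 859.0 × 3600 s = 3.092 × 10^6 L.
Over A = 7.81 ha, depth = V / A = 39.6 mm.

d ≈ 39.6 mm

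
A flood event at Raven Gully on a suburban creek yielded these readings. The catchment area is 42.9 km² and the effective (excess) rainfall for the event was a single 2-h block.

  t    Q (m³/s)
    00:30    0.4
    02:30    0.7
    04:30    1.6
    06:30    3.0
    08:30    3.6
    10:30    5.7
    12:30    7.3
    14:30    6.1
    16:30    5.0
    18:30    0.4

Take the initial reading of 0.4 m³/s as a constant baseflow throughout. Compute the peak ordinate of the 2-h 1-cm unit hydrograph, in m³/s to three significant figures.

Direct runoff: 0.0, 0.3, 1.2, 2.6, 3.2, 5.3, 6.9, 5.7, 4.6, 0.0 m³/s; ΣQ_DR = 29.80 m³/s, peak = 6.9 m³/s.
Runoff depth d = ΣQ_DR·Δt / A = 29.80 × 7200 / (42.9 km²) = 5.001 mm.
The 1-cm UH is the DRH scaled by (10 mm)/d, so U_p = 6.9 × 10/5.001 = 13.8 m³/s.

U_p ≈ 13.8 m³/s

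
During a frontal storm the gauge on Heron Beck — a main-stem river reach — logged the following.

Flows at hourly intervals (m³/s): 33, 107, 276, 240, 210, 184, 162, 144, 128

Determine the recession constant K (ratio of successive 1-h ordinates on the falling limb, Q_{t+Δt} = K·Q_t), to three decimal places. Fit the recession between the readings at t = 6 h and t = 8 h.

K ≈ 0.889

Using the recession-limb readings at t = 6 h and t = 8 h: Q falls from 162 to 128 m³/s over 2 intervals.
K = (Q₂/Q₁)^(1/2) = (128/162)^(1/2) = 0.889.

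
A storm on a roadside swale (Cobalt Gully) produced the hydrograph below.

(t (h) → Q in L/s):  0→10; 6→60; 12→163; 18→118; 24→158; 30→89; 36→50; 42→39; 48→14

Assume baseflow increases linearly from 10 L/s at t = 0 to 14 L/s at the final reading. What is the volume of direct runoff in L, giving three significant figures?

Direct-runoff ordinates (Q − Q_b): 0.00, 49.50, 152.00, 106.50, 146.00, 76.50, 37.00, 25.50, 0.00 L/s.
ΣQ_DR = 593.0 L/s.
With Δt = 6 h = 21600 s, V = ΣQ_DR · Δt = 593.0 × 21600 = 1.28 × 10^7 L.

V ≈ 1.28 × 10^7 L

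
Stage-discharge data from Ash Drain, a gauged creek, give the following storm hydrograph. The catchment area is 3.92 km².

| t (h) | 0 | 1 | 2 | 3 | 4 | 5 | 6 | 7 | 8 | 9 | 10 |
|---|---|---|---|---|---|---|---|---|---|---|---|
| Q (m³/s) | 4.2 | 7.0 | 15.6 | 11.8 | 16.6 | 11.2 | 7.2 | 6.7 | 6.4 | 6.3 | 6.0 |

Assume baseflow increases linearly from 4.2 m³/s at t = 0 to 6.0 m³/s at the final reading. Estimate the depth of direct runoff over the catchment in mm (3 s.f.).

Direct runoff: 0.00, 2.62, 11.04, 7.06, 11.68, 6.10, 1.92, 1.24, 0.76, 0.48, 0.00 m³/s; ΣQ_DR = 42.90 m³/s.
V = ΣQ_DR · Δt = 42.90 × 3600 s = 1.544 × 10^5 m³.
Over A = 3.92 km², depth = V / A = 39.4 mm.

d ≈ 39.4 mm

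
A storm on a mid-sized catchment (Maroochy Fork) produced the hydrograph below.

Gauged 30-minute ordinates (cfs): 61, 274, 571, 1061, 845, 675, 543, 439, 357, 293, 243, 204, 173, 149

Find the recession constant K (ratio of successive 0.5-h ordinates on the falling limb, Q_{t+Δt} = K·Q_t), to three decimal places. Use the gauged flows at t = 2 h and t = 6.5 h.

Using the recession-limb readings at t = 2 h and t = 6.5 h: Q falls from 845 to 149 cfs over 9 intervals.
K = (Q₂/Q₁)^(1/9) = (149/845)^(1/9) = 0.825.

K ≈ 0.825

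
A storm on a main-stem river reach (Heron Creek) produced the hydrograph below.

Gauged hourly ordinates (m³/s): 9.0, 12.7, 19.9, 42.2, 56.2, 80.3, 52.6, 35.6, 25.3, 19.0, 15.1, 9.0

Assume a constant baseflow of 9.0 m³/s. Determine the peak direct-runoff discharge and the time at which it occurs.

Q_p = 71.3 m³/s at t = 5 h

Subtracting baseflow gives direct-runoff ordinates: 0.0, 3.7, 10.9, 33.2, 47.2, 71.3, 43.6, 26.6, 16.3, 10.0, 6.1, 0.0 m³/s.
The maximum is 71.3 m³/s, occurring at the reading for t = 5 h.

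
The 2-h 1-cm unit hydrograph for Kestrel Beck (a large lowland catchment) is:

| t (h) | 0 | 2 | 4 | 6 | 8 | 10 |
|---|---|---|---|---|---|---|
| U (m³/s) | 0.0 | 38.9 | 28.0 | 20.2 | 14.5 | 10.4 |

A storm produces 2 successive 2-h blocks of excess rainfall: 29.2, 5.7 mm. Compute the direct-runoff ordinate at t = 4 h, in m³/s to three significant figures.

Q ≈ 104 m³/s

By discrete convolution, Q_j = Σ (P_i / 10 mm) · U_{j−i}.
At t = 4 h (j=2): Q = (29.2/10)·28.0 + (5.7/10)·38.9 = 104 m³/s.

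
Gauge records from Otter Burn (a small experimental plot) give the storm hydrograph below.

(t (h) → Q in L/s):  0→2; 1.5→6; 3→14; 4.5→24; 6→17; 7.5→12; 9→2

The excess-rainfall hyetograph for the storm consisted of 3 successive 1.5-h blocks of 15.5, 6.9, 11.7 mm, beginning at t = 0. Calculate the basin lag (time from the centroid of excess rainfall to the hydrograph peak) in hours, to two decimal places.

t_L ≈ 2.42 h

Centroid of excess rainfall: t_c = Σ P_i·t̄_i / ΣP_i = 2.0828 h (block centres at 0.75, 2.25, 3.75 h).
Hydrograph peak occurs at t = 4.5 h, so basin lag t_L = 4.5 − 2.0828 = 2.42 h.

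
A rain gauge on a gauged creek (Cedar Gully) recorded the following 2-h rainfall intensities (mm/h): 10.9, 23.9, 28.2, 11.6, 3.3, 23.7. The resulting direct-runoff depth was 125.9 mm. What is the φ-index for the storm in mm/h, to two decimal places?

Only the 5 blocks with intensity above φ contribute runoff: 10.9, 23.9, 28.2, 11.6, 23.7 mm/h.
Σ(I−φ)·Δt = d  ⇒  (10.9+23.9+28.2+11.6+23.7 − 5φ)·2 = 125.9
φ = (98.30 − 125.9/2) / 5 = 7.07 mm/h.

φ ≈ 7.07 mm/h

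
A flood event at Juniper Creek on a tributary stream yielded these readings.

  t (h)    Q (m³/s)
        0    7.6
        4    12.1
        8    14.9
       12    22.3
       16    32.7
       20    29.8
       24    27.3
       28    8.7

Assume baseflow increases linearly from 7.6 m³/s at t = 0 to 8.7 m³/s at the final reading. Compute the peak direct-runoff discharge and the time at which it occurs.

Q_p = 24.47 m³/s at t = 16 h

Subtracting baseflow gives direct-runoff ordinates: 0.00, 4.34, 6.99, 14.23, 24.47, 21.41, 18.76, 0.00 m³/s.
The maximum is 24.47 m³/s, occurring at the reading for t = 16 h.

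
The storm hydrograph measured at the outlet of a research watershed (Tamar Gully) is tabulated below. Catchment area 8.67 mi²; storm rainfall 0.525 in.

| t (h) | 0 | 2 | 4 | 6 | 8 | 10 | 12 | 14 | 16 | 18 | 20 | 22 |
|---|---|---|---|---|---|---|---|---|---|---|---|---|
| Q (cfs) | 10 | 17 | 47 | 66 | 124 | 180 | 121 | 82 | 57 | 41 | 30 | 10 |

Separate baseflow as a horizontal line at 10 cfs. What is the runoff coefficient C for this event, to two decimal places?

ΣQ_DR = 665.0 cfs; V = ΣQ_DR·Δt = 4.788 × 10^6 ft³.
Runoff depth d = V / A = 0.2377 in.
C = d / P = 0.2377 / 0.525 = 0.45.

C ≈ 0.45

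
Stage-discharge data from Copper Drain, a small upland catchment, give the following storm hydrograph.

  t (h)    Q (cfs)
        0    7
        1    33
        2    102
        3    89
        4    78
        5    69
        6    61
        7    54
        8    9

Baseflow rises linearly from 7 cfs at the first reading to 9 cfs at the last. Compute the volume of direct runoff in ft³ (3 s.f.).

Direct-runoff ordinates (Q − Q_b): 0.00, 25.75, 94.50, 81.25, 70.00, 60.75, 52.50, 45.25, 0.00 cfs.
ΣQ_DR = 430.0 cfs.
With Δt = 1 h = 3600 s, V = ΣQ_DR · Δt = 430.0 × 3600 = 1.55 × 10^6 ft³.

V ≈ 1.55 × 10^6 ft³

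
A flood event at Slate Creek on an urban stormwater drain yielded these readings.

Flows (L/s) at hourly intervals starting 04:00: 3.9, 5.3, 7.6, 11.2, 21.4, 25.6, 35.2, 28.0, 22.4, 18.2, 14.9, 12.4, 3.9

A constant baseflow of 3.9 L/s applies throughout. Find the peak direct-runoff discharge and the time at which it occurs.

Subtracting baseflow gives direct-runoff ordinates: 0.0, 1.4, 3.7, 7.3, 17.5, 21.7, 31.3, 24.1, 18.5, 14.3, 11.0, 8.5, 0.0 L/s.
The maximum is 31.3 L/s, occurring at the reading for t = 10:00.

Q_p = 31.3 L/s at t = 10:00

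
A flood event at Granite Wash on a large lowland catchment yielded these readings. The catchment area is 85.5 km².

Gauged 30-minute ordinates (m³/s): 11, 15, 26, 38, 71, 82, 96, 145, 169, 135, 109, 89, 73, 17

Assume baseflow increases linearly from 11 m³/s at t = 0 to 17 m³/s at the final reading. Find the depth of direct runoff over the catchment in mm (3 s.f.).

d ≈ 18.5 mm

Direct runoff: 0.00, 3.54, 14.08, 25.62, 58.15, 68.69, 82.23, 130.77, 154.31, 119.85, 93.38, 72.92, 56.46, 0.00 m³/s; ΣQ_DR = 880.0 m³/s.
V = ΣQ_DR · Δt = 880.0 × 1800 s = 1.584 × 10^6 m³.
Over A = 85.5 km², depth = V / A = 18.5 mm.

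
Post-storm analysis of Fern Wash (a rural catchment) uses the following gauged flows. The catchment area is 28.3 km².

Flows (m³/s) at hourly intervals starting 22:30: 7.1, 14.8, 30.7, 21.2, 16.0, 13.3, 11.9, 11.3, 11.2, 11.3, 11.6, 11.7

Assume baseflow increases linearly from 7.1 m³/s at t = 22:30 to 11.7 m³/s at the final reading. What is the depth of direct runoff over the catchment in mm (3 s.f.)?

d ≈ 7.54 mm

Direct runoff: 0.00, 7.28, 22.76, 12.85, 7.23, 4.11, 2.29, 1.27, 0.75, 0.44, 0.32, 0.00 m³/s; ΣQ_DR = 59.30 m³/s.
V = ΣQ_DR · Δt = 59.30 × 3600 s = 2.135 × 10^5 m³.
Over A = 28.3 km², depth = V / A = 7.54 mm.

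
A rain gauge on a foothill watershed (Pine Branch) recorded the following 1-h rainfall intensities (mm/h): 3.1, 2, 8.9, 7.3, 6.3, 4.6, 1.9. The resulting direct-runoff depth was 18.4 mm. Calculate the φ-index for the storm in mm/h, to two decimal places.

Only the 5 blocks with intensity above φ contribute runoff: 3.1, 8.9, 7.3, 6.3, 4.6 mm/h.
Σ(I−φ)·Δt = d  ⇒  (3.1+8.9+7.3+6.3+4.6 − 5φ)·1 = 18.4
φ = (30.20 − 18.4/1) / 5 = 2.36 mm/h.

φ ≈ 2.36 mm/h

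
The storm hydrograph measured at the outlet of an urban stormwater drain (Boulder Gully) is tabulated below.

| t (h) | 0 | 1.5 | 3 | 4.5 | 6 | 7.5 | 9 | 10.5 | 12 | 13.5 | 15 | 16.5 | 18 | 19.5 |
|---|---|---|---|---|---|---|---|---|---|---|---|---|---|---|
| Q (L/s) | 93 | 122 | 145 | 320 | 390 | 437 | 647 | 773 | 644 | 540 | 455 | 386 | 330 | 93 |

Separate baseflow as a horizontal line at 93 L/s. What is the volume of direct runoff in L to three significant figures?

Direct-runoff ordinates (Q − Q_b): 0.0, 29.0, 52.0, 227.0, 297.0, 344.0, 554.0, 680.0, 551.0, 447.0, 362.0, 293.0, 237.0, 0.0 L/s.
ΣQ_DR = 4073 L/s.
With Δt = 1.5 h = 5400 s, V = ΣQ_DR · Δt = 4073 × 5400 = 2.20 × 10^7 L.

V ≈ 2.20 × 10^7 L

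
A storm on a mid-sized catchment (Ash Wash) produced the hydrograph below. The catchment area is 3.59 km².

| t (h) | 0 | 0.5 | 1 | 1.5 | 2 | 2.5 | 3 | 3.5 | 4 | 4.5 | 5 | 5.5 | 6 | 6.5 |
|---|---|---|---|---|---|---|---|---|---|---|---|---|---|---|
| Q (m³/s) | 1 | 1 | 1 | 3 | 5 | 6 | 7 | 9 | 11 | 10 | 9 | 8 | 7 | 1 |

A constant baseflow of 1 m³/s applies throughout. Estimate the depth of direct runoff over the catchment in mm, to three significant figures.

Direct runoff: 0.0, 0.0, 0.0, 2.0, 4.0, 5.0, 6.0, 8.0, 10.0, 9.0, 8.0, 7.0, 6.0, 0.0 m³/s; ΣQ_DR = 65.00 m³/s.
V = ΣQ_DR · Δt = 65.00 × 1800 s = 1.170 × 10^5 m³.
Over A = 3.59 km², depth = V / A = 32.6 mm.

d ≈ 32.6 mm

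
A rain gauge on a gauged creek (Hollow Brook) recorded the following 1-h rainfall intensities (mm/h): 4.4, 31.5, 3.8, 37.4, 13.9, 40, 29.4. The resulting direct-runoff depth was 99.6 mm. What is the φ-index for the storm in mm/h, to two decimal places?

Only the 5 blocks with intensity above φ contribute runoff: 31.5, 37.4, 13.9, 40, 29.4 mm/h.
Σ(I−φ)·Δt = d  ⇒  (31.5+37.4+13.9+40+29.4 − 5φ)·1 = 99.6
φ = (152.2 − 99.6/1) / 5 = 10.52 mm/h.

φ ≈ 10.52 mm/h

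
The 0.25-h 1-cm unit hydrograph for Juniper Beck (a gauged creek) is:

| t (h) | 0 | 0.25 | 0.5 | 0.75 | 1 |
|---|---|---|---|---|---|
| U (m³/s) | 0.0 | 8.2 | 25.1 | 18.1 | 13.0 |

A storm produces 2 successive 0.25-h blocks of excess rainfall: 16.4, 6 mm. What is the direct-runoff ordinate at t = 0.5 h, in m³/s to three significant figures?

By discrete convolution, Q_j = Σ (P_i / 10 mm) · U_{j−i}.
At t = 0.5 h (j=2): Q = (16.4/10)·25.1 + (6/10)·8.2 = 46.1 m³/s.

Q ≈ 46.1 m³/s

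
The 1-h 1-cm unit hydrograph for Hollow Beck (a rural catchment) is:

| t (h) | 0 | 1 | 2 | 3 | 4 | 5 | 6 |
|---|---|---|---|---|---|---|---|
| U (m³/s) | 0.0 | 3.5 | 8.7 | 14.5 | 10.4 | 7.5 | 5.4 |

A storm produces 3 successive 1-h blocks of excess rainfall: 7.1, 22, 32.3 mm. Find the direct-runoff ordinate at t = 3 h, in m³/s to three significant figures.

By discrete convolution, Q_j = Σ (P_i / 10 mm) · U_{j−i}.
At t = 3 h (j=3): Q = (7.1/10)·14.5 + (22/10)·8.7 + (32.3/10)·3.5 = 40.7 m³/s.

Q ≈ 40.7 m³/s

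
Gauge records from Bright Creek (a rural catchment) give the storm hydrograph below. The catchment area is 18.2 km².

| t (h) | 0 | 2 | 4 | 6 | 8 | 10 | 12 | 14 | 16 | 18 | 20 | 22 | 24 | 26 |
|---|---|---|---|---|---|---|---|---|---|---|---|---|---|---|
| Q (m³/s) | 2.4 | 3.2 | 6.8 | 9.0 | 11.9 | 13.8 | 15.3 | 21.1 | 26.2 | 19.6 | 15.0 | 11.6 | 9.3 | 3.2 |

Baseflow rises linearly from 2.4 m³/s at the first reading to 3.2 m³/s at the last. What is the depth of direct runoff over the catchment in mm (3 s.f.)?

d ≈ 51.1 mm

Direct runoff: 0.00, 0.74, 4.28, 6.42, 9.25, 11.09, 12.53, 18.27, 23.31, 16.65, 11.98, 8.52, 6.16, 0.00 m³/s; ΣQ_DR = 129.2 m³/s.
V = ΣQ_DR · Δt = 129.2 × 7200 s = 9.302 × 10^5 m³.
Over A = 18.2 km², depth = V / A = 51.1 mm.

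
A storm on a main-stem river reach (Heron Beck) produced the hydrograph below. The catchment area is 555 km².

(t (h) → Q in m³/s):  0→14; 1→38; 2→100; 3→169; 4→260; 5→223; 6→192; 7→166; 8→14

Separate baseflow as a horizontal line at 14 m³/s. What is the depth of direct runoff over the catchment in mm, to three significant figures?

d ≈ 6.81 mm

Direct runoff: 0.0, 24.0, 86.0, 155.0, 246.0, 209.0, 178.0, 152.0, 0.0 m³/s; ΣQ_DR = 1050 m³/s.
V = ΣQ_DR · Δt = 1050 × 3600 s = 3.780 × 10^6 m³.
Over A = 555 km², depth = V / A = 6.81 mm.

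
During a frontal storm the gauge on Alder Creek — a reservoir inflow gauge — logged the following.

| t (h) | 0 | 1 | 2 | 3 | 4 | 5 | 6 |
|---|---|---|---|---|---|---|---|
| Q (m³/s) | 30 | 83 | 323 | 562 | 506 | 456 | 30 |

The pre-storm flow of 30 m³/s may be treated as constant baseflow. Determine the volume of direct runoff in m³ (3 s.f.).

Direct-runoff ordinates (Q − Q_b): 0.0, 53.0, 293.0, 532.0, 476.0, 426.0, 0.0 m³/s.
ΣQ_DR = 1780 m³/s.
With Δt = 1 h = 3600 s, V = ΣQ_DR · Δt = 1780 × 3600 = 6.41 × 10^6 m³.

V ≈ 6.41 × 10^6 m³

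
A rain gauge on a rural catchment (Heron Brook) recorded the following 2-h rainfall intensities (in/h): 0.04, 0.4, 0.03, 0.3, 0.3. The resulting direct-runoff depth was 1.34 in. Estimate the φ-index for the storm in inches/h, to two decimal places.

φ ≈ 0.11 in/h

Only the 3 blocks with intensity above φ contribute runoff: 0.4, 0.3, 0.3 in/h.
Σ(I−φ)·Δt = d  ⇒  (0.4+0.3+0.3 − 3φ)·2 = 1.34
φ = (1.000 − 1.34/2) / 3 = 0.11 in/h.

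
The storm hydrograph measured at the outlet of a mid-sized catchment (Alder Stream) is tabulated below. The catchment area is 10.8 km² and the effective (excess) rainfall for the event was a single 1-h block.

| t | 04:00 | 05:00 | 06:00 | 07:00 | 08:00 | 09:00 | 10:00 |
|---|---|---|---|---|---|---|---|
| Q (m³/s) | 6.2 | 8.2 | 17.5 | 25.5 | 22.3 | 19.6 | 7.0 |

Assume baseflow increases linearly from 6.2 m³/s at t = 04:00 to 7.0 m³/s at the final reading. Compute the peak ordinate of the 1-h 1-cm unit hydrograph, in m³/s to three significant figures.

Direct runoff: 0.00, 1.87, 11.03, 18.90, 15.57, 12.73, 0.00 m³/s; ΣQ_DR = 60.10 m³/s, peak = 18.90 m³/s.
Runoff depth d = ΣQ_DR·Δt / A = 60.10 × 3600 / (10.8 km²) = 20.03 mm.
The 1-cm UH is the DRH scaled by (10 mm)/d, so U_p = 18.90 × 10/20.03 = 9.43 m³/s.

U_p ≈ 9.43 m³/s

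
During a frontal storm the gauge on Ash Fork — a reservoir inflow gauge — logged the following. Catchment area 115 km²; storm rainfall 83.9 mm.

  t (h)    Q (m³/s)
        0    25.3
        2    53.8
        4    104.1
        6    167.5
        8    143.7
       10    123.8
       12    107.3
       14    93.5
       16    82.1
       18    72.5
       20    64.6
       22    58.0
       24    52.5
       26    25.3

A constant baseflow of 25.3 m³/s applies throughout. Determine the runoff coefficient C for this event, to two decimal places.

C ≈ 0.61

ΣQ_DR = 819.8 m³/s; V = ΣQ_DR·Δt = 5.903 × 10^6 m³.
Runoff depth d = V / A = 51.33 mm.
C = d / P = 51.33 / 83.9 = 0.61.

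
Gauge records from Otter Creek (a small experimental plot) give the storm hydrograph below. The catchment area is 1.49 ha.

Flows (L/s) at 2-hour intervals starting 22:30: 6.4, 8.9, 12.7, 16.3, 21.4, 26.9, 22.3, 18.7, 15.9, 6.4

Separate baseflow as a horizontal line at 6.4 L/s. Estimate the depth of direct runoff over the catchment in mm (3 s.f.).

Direct runoff: 0.0, 2.5, 6.3, 9.9, 15.0, 20.5, 15.9, 12.3, 9.5, 0.0 L/s; ΣQ_DR = 91.90 L/s.
V = ΣQ_DR · Δt = 91.90 × 7200 s = 6.617 × 10^5 L.
Over A = 1.49 ha, depth = V / A = 44.4 mm.

d ≈ 44.4 mm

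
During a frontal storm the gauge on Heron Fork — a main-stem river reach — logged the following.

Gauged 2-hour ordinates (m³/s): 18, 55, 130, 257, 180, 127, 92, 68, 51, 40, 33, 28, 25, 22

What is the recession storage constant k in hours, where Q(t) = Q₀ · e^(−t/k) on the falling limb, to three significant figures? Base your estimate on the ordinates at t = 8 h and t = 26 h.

k ≈ 8.56 h

On the falling limb, Q drops from 180 to 22 m³/s between t = 8 h and t = 26 h (Δt = 18 h).
k = −Δt / ln(Q₂/Q₁) = −18 / ln(22/180) = 8.56 h.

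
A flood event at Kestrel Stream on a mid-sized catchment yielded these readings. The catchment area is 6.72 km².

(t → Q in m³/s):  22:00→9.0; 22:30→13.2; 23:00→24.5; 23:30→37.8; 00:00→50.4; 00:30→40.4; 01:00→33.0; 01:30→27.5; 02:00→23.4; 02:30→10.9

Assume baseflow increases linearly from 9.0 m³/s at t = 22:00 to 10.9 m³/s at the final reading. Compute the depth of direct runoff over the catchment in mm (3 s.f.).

d ≈ 45.7 mm

Direct runoff: 0.00, 3.99, 15.08, 28.17, 40.56, 30.34, 22.73, 17.02, 12.71, 0.00 m³/s; ΣQ_DR = 170.6 m³/s.
V = ΣQ_DR · Δt = 170.6 × 1800 s = 3.071 × 10^5 m³.
Over A = 6.72 km², depth = V / A = 45.7 mm.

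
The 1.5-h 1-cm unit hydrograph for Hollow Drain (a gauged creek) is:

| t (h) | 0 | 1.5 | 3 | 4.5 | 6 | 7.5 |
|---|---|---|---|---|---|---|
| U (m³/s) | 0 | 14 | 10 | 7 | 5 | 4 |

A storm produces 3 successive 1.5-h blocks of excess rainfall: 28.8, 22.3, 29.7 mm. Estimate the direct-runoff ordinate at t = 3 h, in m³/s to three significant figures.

By discrete convolution, Q_j = Σ (P_i / 10 mm) · U_{j−i}.
At t = 3 h (j=2): Q = (28.8/10)·10 + (22.3/10)·14 + (29.7/10)·0 = 60.0 m³/s.

Q ≈ 60.0 m³/s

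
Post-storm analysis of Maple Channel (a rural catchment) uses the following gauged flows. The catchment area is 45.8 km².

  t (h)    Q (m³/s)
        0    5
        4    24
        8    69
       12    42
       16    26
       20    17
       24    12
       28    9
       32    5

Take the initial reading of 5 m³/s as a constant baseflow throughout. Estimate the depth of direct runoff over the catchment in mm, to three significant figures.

Direct runoff: 0.0, 19.0, 64.0, 37.0, 21.0, 12.0, 7.0, 4.0, 0.0 m³/s; ΣQ_DR = 164.0 m³/s.
V = ΣQ_DR · Δt = 164.0 × 14400 s = 2.362 × 10^6 m³.
Over A = 45.8 km², depth = V / A = 51.6 mm.

d ≈ 51.6 mm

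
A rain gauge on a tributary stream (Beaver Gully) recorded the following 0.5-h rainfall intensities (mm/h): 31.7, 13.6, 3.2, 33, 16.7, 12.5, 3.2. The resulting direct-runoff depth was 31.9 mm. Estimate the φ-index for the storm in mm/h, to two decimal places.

φ ≈ 8.74 mm/h

Only the 5 blocks with intensity above φ contribute runoff: 31.7, 13.6, 33, 16.7, 12.5 mm/h.
Σ(I−φ)·Δt = d  ⇒  (31.7+13.6+33+16.7+12.5 − 5φ)·0.5 = 31.9
φ = (107.5 − 31.9/0.5) / 5 = 8.74 mm/h.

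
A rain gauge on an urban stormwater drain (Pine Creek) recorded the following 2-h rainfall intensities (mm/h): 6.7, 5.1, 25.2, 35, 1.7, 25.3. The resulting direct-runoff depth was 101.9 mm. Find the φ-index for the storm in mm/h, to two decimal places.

φ ≈ 11.52 mm/h

Only the 3 blocks with intensity above φ contribute runoff: 25.2, 35, 25.3 mm/h.
Σ(I−φ)·Δt = d  ⇒  (25.2+35+25.3 − 3φ)·2 = 101.9
φ = (85.50 − 101.9/2) / 3 = 11.52 mm/h.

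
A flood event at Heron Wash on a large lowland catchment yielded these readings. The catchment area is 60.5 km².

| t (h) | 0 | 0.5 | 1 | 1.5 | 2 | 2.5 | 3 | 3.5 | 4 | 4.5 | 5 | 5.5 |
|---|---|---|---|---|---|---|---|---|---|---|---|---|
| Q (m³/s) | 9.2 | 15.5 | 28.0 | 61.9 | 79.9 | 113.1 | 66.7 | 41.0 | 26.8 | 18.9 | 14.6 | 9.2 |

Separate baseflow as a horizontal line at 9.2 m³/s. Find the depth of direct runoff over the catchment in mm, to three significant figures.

d ≈ 11.1 mm

Direct runoff: 0.0, 6.3, 18.8, 52.7, 70.7, 103.9, 57.5, 31.8, 17.6, 9.7, 5.4, 0.0 m³/s; ΣQ_DR = 374.4 m³/s.
V = ΣQ_DR · Δt = 374.4 × 1800 s = 6.739 × 10^5 m³.
Over A = 60.5 km², depth = V / A = 11.1 mm.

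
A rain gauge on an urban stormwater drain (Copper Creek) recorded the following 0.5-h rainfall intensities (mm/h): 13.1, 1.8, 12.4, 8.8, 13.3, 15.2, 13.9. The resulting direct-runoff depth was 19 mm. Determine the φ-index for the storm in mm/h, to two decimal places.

φ ≈ 6.45 mm/h

Only the 6 blocks with intensity above φ contribute runoff: 13.1, 12.4, 8.8, 13.3, 15.2, 13.9 mm/h.
Σ(I−φ)·Δt = d  ⇒  (13.1+12.4+8.8+13.3+15.2+13.9 − 6φ)·0.5 = 19
φ = (76.70 − 19/0.5) / 6 = 6.45 mm/h.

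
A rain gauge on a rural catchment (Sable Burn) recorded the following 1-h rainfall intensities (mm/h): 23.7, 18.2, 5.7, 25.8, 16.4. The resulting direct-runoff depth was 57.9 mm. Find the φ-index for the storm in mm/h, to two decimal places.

Only the 4 blocks with intensity above φ contribute runoff: 23.7, 18.2, 25.8, 16.4 mm/h.
Σ(I−φ)·Δt = d  ⇒  (23.7+18.2+25.8+16.4 − 4φ)·1 = 57.9
φ = (84.10 − 57.9/1) / 4 = 6.55 mm/h.

φ ≈ 6.55 mm/h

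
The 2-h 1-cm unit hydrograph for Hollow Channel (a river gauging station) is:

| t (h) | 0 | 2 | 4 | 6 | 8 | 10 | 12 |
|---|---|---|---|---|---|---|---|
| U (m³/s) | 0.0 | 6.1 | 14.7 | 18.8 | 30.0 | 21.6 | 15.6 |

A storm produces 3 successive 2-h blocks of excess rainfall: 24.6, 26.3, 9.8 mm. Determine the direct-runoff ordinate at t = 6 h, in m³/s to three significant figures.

By discrete convolution, Q_j = Σ (P_i / 10 mm) · U_{j−i}.
At t = 6 h (j=3): Q = (24.6/10)·18.8 + (26.3/10)·14.7 + (9.8/10)·6.1 = 90.9 m³/s.

Q ≈ 90.9 m³/s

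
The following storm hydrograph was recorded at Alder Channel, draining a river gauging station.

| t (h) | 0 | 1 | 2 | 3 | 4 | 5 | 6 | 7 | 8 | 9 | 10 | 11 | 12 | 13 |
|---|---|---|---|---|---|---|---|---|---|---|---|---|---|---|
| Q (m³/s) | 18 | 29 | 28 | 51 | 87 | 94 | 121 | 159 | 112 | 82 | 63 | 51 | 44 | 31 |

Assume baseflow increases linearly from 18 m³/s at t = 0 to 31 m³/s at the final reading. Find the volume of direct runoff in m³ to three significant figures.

V ≈ 2.26 × 10^6 m³

Direct-runoff ordinates (Q − Q_b): 0.00, 10.00, 8.00, 30.00, 65.00, 71.00, 97.00, 134.00, 86.00, 55.00, 35.00, 22.00, 14.00, 0.00 m³/s.
ΣQ_DR = 627.0 m³/s.
With Δt = 1 h = 3600 s, V = ΣQ_DR · Δt = 627.0 × 3600 = 2.26 × 10^6 m³.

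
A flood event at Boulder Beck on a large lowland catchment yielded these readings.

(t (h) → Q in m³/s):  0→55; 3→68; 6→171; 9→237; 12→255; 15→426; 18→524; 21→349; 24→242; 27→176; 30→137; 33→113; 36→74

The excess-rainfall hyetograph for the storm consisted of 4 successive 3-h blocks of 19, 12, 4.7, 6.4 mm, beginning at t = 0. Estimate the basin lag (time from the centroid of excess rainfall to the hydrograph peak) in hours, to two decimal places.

Centroid of excess rainfall: t_c = Σ P_i·t̄_i / ΣP_i = 4.3931 h (block centres at 1.5, 4.5, 7.5, 10.5 h).
Hydrograph peak occurs at t = 18 h, so basin lag t_L = 18 − 4.3931 = 13.61 h.

t_L ≈ 13.61 h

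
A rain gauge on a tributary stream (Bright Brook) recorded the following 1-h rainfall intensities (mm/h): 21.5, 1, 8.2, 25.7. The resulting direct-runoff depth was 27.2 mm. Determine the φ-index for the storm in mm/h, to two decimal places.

φ ≈ 10.00 mm/h

Only the 2 blocks with intensity above φ contribute runoff: 21.5, 25.7 mm/h.
Σ(I−φ)·Δt = d  ⇒  (21.5+25.7 − 2φ)·1 = 27.2
φ = (47.20 − 27.2/1) / 2 = 10.00 mm/h.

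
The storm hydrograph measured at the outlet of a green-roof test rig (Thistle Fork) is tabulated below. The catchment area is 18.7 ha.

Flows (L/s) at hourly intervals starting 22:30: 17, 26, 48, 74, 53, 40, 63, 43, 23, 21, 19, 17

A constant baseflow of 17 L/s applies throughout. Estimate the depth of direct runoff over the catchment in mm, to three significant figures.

d ≈ 4.62 mm

Direct runoff: 0.0, 9.0, 31.0, 57.0, 36.0, 23.0, 46.0, 26.0, 6.0, 4.0, 2.0, 0.0 L/s; ΣQ_DR = 240.0 L/s.
V = ΣQ_DR · Δt = 240.0 × 3600 s = 8.640 × 10^5 L.
Over A = 18.7 ha, depth = V / A = 4.62 mm.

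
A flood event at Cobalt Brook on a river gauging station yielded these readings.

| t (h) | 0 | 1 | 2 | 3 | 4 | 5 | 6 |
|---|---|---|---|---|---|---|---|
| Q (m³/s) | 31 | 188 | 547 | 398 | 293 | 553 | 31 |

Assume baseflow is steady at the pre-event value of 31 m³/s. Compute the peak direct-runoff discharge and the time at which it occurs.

Q_p = 522.0 m³/s at t = 5 h

Subtracting baseflow gives direct-runoff ordinates: 0.0, 157.0, 516.0, 367.0, 262.0, 522.0, 0.0 m³/s.
The maximum is 522.0 m³/s, occurring at the reading for t = 5 h.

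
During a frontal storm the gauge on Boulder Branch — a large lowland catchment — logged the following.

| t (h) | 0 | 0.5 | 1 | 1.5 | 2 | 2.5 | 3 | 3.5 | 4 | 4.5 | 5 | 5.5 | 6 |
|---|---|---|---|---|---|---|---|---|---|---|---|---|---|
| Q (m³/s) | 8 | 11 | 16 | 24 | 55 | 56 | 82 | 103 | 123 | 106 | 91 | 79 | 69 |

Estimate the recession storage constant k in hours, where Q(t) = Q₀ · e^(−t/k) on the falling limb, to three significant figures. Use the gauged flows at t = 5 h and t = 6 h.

k ≈ 3.61 h

On the falling limb, Q drops from 91 to 69 m³/s between t = 5 h and t = 6 h (Δt = 1 h).
k = −Δt / ln(Q₂/Q₁) = −1 / ln(69/91) = 3.61 h.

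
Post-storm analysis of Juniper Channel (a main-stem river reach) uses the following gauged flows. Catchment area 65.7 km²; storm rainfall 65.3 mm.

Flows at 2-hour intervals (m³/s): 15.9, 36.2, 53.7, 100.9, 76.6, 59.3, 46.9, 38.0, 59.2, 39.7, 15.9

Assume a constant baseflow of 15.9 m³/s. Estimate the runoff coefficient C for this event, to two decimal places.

ΣQ_DR = 367.4 m³/s; V = ΣQ_DR·Δt = 2.645 × 10^6 m³.
Runoff depth d = V / A = 40.26 mm.
C = d / P = 40.26 / 65.3 = 0.62.

C ≈ 0.62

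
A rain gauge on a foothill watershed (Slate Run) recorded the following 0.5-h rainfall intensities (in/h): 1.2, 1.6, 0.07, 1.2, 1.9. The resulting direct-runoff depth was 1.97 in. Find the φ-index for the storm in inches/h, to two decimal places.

Only the 4 blocks with intensity above φ contribute runoff: 1.2, 1.6, 1.2, 1.9 in/h.
Σ(I−φ)·Δt = d  ⇒  (1.2+1.6+1.2+1.9 − 4φ)·0.5 = 1.97
φ = (5.900 − 1.97/0.5) / 4 = 0.49 in/h.

φ ≈ 0.49 in/h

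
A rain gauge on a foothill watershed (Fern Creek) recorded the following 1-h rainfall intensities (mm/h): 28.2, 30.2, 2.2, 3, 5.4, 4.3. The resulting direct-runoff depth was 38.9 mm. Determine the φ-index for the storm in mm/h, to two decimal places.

φ ≈ 9.75 mm/h

Only the 2 blocks with intensity above φ contribute runoff: 28.2, 30.2 mm/h.
Σ(I−φ)·Δt = d  ⇒  (28.2+30.2 − 2φ)·1 = 38.9
φ = (58.40 − 38.9/1) / 2 = 9.75 mm/h.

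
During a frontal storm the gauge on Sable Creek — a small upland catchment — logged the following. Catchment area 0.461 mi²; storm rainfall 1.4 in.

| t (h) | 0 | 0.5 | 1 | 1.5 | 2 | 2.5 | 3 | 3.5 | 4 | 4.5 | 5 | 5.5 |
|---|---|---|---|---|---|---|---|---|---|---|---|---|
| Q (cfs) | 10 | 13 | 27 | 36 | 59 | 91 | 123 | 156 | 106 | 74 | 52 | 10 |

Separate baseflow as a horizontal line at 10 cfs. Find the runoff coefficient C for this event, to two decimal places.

ΣQ_DR = 637.0 cfs; V = ΣQ_DR·Δt = 1.147 × 10^6 ft³.
Runoff depth d = V / A = 1.071 in.
C = d / P = 1.071 / 1.4 = 0.76.

C ≈ 0.76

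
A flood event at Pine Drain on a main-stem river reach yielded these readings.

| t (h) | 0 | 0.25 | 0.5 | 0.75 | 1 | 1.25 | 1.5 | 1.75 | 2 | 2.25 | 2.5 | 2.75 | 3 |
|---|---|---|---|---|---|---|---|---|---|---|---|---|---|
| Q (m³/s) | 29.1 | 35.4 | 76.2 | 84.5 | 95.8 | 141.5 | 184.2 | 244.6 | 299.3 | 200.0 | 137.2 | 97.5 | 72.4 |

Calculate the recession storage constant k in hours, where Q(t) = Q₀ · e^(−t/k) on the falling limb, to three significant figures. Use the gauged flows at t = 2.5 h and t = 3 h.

On the falling limb, Q drops from 137.2 to 72.4 m³/s between t = 2.5 h and t = 3 h (Δt = 0.5 h).
k = −Δt / ln(Q₂/Q₁) = −0.5 / ln(72.4/137.2) = 0.782 h.

k ≈ 0.782 h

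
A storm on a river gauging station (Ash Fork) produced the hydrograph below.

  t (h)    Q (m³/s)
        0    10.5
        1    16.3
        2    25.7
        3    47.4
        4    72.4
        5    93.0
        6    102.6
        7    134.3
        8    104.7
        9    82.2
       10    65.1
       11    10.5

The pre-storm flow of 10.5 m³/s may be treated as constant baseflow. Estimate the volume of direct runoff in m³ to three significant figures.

V ≈ 2.30 × 10^6 m³

Direct-runoff ordinates (Q − Q_b): 0.0, 5.8, 15.2, 36.9, 61.9, 82.5, 92.1, 123.8, 94.2, 71.7, 54.6, 0.0 m³/s.
ΣQ_DR = 638.7 m³/s.
With Δt = 1 h = 3600 s, V = ΣQ_DR · Δt = 638.7 × 3600 = 2.30 × 10^6 m³.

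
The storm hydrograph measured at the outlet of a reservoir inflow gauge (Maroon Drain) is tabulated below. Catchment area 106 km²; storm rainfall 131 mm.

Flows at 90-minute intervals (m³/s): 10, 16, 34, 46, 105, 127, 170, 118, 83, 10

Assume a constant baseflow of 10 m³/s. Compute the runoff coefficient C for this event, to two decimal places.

C ≈ 0.24

ΣQ_DR = 619.0 m³/s; V = ΣQ_DR·Δt = 3.343 × 10^6 m³.
Runoff depth d = V / A = 31.53 mm.
C = d / P = 31.53 / 131 = 0.24.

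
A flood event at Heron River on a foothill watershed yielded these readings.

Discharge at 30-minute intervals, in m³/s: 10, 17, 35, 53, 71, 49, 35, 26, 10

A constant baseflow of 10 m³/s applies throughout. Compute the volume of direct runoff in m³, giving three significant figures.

V ≈ 3.89 × 10^5 m³

Direct-runoff ordinates (Q − Q_b): 0.0, 7.0, 25.0, 43.0, 61.0, 39.0, 25.0, 16.0, 0.0 m³/s.
ΣQ_DR = 216.0 m³/s.
With Δt = 0.5 h = 1800 s, V = ΣQ_DR · Δt = 216.0 × 1800 = 3.89 × 10^5 m³.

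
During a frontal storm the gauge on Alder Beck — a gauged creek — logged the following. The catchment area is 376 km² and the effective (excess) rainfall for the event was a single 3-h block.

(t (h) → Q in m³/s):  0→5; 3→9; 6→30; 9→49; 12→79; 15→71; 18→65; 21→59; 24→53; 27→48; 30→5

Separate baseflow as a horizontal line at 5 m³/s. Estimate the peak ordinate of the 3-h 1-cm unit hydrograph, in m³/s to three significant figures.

U_p ≈ 61.6 m³/s

Direct runoff: 0.0, 4.0, 25.0, 44.0, 74.0, 66.0, 60.0, 54.0, 48.0, 43.0, 0.0 m³/s; ΣQ_DR = 418.0 m³/s, peak = 74.0 m³/s.
Runoff depth d = ΣQ_DR·Δt / A = 418.0 × 10800 / (376 km²) = 12.01 mm.
The 1-cm UH is the DRH scaled by (10 mm)/d, so U_p = 74.0 × 10/12.01 = 61.6 m³/s.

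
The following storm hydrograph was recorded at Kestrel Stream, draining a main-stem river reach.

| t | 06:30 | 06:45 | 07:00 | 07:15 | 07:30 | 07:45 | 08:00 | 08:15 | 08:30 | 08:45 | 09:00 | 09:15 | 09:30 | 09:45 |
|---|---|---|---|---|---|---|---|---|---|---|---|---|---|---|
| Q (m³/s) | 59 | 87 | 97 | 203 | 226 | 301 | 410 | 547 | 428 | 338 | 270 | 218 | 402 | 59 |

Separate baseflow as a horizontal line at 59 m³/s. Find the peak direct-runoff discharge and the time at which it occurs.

Q_p = 488.0 m³/s at t = 08:15

Subtracting baseflow gives direct-runoff ordinates: 0.0, 28.0, 38.0, 144.0, 167.0, 242.0, 351.0, 488.0, 369.0, 279.0, 211.0, 159.0, 343.0, 0.0 m³/s.
The maximum is 488.0 m³/s, occurring at the reading for t = 08:15.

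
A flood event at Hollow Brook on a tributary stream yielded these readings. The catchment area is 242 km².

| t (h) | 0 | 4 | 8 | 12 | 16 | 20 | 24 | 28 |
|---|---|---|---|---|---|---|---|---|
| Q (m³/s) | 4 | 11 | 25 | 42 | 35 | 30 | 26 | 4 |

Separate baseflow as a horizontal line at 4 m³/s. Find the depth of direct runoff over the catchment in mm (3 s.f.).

Direct runoff: 0.0, 7.0, 21.0, 38.0, 31.0, 26.0, 22.0, 0.0 m³/s; ΣQ_DR = 145.0 m³/s.
V = ΣQ_DR · Δt = 145.0 × 14400 s = 2.088 × 10^6 m³.
Over A = 242 km², depth = V / A = 8.63 mm.

d ≈ 8.63 mm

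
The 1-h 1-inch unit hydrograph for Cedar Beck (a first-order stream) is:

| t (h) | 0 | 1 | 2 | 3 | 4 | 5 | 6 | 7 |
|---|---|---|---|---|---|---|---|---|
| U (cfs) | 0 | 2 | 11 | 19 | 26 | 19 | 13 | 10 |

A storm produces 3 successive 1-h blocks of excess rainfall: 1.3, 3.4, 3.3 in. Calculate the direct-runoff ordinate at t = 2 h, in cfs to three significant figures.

Q ≈ 21.1 cfs

By discrete convolution, Q_j = Σ (P_i / 1 in) · U_{j−i}.
At t = 2 h (j=2): Q = (1.3/1)·11 + (3.4/1)·2 + (3.3/1)·0 = 21.1 cfs.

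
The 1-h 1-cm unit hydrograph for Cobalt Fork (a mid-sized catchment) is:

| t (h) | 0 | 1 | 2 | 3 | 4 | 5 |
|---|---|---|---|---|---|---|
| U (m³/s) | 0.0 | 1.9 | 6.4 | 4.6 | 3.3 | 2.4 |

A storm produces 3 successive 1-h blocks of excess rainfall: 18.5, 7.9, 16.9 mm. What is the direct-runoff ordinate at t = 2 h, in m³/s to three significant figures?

By discrete convolution, Q_j = Σ (P_i / 10 mm) · U_{j−i}.
At t = 2 h (j=2): Q = (18.5/10)·6.4 + (7.9/10)·1.9 + (16.9/10)·0.0 = 13.3 m³/s.

Q ≈ 13.3 m³/s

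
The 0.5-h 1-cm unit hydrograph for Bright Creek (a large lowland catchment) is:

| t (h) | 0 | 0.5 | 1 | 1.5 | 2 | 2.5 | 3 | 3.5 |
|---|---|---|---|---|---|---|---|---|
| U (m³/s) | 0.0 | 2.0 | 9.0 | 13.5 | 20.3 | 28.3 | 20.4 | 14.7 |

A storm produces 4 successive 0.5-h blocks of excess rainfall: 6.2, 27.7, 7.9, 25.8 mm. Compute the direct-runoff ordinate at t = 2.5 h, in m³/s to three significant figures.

Q ≈ 108 m³/s

By discrete convolution, Q_j = Σ (P_i / 10 mm) · U_{j−i}.
At t = 2.5 h (j=5): Q = (6.2/10)·28.3 + (27.7/10)·20.3 + (7.9/10)·13.5 + (25.8/10)·9.0 = 108 m³/s.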